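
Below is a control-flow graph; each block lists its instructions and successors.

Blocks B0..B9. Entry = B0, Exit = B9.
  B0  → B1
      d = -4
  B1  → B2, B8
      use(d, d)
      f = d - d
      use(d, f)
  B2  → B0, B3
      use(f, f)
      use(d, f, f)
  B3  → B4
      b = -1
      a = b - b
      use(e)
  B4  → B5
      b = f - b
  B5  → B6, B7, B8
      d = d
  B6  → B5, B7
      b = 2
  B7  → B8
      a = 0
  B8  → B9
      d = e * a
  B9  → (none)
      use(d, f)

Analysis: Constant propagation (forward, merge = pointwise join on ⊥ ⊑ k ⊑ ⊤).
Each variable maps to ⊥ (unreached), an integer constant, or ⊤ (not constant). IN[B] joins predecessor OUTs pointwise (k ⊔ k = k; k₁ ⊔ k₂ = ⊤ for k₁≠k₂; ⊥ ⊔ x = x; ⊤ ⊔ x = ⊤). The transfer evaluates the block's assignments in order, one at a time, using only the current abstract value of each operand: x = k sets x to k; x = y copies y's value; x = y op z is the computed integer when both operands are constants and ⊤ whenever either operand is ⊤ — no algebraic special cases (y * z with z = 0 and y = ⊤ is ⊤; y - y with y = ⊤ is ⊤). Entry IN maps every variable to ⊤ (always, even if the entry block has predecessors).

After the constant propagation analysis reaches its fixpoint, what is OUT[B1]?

Answer: {a: ⊤, b: ⊤, c: ⊤, d: -4, e: ⊤, f: 0}

Derivation:
Fixpoint table:
  B0:  IN=(all ⊤)  OUT={d:-4; rest ⊤}
  B1:  IN={d:-4; rest ⊤}  OUT={d:-4, f:0; rest ⊤}
  B2:  IN={d:-4, f:0; rest ⊤}  OUT={d:-4, f:0; rest ⊤}
  B3:  IN={d:-4, f:0; rest ⊤}  OUT={a:0, b:-1, d:-4, f:0; rest ⊤}
  B4:  IN={a:0, b:-1, d:-4, f:0; rest ⊤}  OUT={a:0, b:1, d:-4, f:0; rest ⊤}
  B5:  IN={a:0, d:-4, f:0; rest ⊤}  OUT={a:0, d:-4, f:0; rest ⊤}
  B6:  IN={a:0, d:-4, f:0; rest ⊤}  OUT={a:0, b:2, d:-4, f:0; rest ⊤}
  B7:  IN={a:0, d:-4, f:0; rest ⊤}  OUT={a:0, d:-4, f:0; rest ⊤}
  B8:  IN={d:-4, f:0; rest ⊤}  OUT={f:0; rest ⊤}
  B9:  IN={f:0; rest ⊤}  OUT={f:0; rest ⊤}

Merge at B1: IN[B1] = OUT[B0] = {a: ⊤, b: ⊤, c: ⊤, d: -4, e: ⊤, f: ⊤}
Applying B1's transfer function to that IN value gives OUT[B1] (row B1 above).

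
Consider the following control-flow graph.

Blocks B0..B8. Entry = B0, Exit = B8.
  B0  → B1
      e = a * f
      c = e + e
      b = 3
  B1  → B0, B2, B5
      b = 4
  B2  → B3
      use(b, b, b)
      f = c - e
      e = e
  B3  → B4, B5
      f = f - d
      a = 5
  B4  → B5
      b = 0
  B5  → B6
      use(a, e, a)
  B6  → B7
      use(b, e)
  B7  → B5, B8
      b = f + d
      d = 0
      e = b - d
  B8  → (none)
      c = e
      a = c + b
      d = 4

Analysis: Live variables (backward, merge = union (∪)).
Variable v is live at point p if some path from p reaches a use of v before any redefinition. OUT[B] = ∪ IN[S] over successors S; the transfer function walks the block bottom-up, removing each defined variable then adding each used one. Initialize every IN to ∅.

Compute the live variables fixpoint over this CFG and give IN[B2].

Answer: {b, c, d, e}

Working:
Per-block solution:
  B0: | IN={a, d, f} | OUT={a, c, d, e, f}
  B1: | IN={a, c, d, e, f} | OUT={a, b, c, d, e, f}
  B2: | IN={b, c, d, e} | OUT={b, d, e, f}
  B3: | IN={b, d, e, f} | OUT={a, b, d, e, f}
  B4: | IN={a, d, e, f} | OUT={a, b, d, e, f}
  B5: | IN={a, b, d, e, f} | OUT={a, b, d, e, f}
  B6: | IN={a, b, d, e, f} | OUT={a, d, f}
  B7: | IN={a, d, f} | OUT={a, b, d, e, f}
  B8: | IN={b, e} | OUT={}

Merge at B2: OUT[B2] = IN[B3] = {b, d, e, f}
Applying B2's transfer function to that OUT value gives IN[B2] (row B2 above).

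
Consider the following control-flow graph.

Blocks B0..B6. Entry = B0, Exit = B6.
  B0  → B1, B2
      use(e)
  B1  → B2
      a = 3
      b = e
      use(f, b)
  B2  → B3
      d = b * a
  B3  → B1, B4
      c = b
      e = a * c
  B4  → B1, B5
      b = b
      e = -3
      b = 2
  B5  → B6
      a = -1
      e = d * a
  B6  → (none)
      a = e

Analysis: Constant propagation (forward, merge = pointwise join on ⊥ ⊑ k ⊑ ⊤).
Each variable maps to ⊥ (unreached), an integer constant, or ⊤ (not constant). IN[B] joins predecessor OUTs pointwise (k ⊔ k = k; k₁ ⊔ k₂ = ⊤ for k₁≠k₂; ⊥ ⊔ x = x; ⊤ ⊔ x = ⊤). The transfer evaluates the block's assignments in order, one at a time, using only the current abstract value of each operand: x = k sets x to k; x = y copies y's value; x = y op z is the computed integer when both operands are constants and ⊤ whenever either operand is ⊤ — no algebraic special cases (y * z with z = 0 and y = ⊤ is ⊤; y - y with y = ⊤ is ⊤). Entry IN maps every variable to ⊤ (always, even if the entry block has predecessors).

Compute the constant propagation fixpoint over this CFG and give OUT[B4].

Answer: {a: ⊤, b: 2, c: ⊤, d: ⊤, e: -3, f: ⊤}

Working:
Converged values:
  B0: | IN=(all ⊤) | OUT=(all ⊤)
  B1: | IN=(all ⊤) | OUT={a:3; rest ⊤}
  B2: | IN=(all ⊤) | OUT=(all ⊤)
  B3: | IN=(all ⊤) | OUT=(all ⊤)
  B4: | IN=(all ⊤) | OUT={b:2, e:-3; rest ⊤}
  B5: | IN={b:2, e:-3; rest ⊤} | OUT={a:-1, b:2; rest ⊤}
  B6: | IN={a:-1, b:2; rest ⊤} | OUT={b:2; rest ⊤}

Merge at B4: IN[B4] = OUT[B3] = {a: ⊤, b: ⊤, c: ⊤, d: ⊤, e: ⊤, f: ⊤}
Applying B4's transfer function to that IN value gives OUT[B4] (row B4 above).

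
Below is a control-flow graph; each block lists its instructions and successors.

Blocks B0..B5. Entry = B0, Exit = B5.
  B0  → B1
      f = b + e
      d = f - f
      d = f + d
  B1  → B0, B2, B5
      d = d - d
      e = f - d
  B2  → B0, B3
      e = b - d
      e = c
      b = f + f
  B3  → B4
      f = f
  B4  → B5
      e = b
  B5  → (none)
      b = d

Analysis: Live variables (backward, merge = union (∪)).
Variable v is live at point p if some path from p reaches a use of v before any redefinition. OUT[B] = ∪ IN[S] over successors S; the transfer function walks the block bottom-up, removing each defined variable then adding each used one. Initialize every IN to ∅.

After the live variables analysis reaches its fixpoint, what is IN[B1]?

Per-block solution:
  B0: | IN={b, c, e} | OUT={b, c, d, f}
  B1: | IN={b, c, d, f} | OUT={b, c, d, e, f}
  B2: | IN={b, c, d, f} | OUT={b, c, d, e, f}
  B3: | IN={b, d, f} | OUT={b, d}
  B4: | IN={b, d} | OUT={d}
  B5: | IN={d} | OUT={}

Merge at B1: OUT[B1] = IN[B0] ⊔ IN[B2] ⊔ IN[B5] = {b, c, d, e, f}
Applying B1's transfer function to that OUT value gives IN[B1] (row B1 above).

Answer: {b, c, d, f}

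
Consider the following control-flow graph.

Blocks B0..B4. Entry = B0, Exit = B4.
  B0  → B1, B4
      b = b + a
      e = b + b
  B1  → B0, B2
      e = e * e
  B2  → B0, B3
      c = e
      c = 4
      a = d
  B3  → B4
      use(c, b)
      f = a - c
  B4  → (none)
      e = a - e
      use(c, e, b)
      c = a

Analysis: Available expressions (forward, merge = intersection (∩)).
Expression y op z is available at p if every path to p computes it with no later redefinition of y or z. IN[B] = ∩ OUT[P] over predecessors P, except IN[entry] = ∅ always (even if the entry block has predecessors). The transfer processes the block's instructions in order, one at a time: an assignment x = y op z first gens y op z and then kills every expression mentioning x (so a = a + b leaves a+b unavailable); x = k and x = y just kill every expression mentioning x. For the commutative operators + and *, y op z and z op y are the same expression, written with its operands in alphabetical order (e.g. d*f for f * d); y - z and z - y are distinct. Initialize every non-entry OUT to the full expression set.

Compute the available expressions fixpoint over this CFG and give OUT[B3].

Fixpoint table:
  B0:  IN={}  OUT={b+b}
  B1:  IN={b+b}  OUT={b+b}
  B2:  IN={b+b}  OUT={b+b}
  B3:  IN={b+b}  OUT={a-c, b+b}
  B4:  IN={b+b}  OUT={b+b}

Merge at B3: IN[B3] = OUT[B2] = {b+b}
Applying B3's transfer function to that IN value gives OUT[B3] (row B3 above).

Answer: {a-c, b+b}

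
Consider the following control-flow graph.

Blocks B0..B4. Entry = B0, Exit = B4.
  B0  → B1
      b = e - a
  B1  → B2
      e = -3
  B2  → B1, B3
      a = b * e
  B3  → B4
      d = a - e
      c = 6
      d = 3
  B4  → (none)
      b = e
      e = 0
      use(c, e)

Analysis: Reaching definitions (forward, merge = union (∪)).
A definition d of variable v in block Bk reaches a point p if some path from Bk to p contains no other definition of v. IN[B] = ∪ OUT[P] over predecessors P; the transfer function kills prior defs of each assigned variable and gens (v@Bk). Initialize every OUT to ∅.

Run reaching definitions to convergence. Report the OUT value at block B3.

Per-block solution:
  B0: | IN={} | OUT={b@B0}
  B1: | IN={a@B2, b@B0, e@B1} | OUT={a@B2, b@B0, e@B1}
  B2: | IN={a@B2, b@B0, e@B1} | OUT={a@B2, b@B0, e@B1}
  B3: | IN={a@B2, b@B0, e@B1} | OUT={a@B2, b@B0, c@B3, d@B3, e@B1}
  B4: | IN={a@B2, b@B0, c@B3, d@B3, e@B1} | OUT={a@B2, b@B4, c@B3, d@B3, e@B4}

Merge at B3: IN[B3] = OUT[B2] = {a@B2, b@B0, e@B1}
Applying B3's transfer function to that IN value gives OUT[B3] (row B3 above).

Answer: {a@B2, b@B0, c@B3, d@B3, e@B1}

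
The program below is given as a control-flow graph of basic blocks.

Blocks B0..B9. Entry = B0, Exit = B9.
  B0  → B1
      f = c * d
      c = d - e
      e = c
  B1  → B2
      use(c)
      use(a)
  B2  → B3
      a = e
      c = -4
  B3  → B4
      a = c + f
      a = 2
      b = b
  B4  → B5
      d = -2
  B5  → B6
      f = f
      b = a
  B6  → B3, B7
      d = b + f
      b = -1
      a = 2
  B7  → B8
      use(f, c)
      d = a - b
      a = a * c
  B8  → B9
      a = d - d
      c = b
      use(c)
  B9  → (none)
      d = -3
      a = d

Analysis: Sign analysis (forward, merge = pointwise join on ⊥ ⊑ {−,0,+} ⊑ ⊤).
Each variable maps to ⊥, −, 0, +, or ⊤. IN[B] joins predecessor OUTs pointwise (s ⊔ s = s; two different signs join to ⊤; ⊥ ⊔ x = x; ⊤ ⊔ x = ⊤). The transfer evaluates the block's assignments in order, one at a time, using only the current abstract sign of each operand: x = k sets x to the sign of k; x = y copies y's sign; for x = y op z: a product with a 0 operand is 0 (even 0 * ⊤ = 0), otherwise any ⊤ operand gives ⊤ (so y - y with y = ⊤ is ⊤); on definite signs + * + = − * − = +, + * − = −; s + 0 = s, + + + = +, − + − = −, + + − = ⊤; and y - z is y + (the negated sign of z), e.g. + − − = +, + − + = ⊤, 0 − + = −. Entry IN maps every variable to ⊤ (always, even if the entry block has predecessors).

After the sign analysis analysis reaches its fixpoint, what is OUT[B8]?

Converged values:
  B0:   IN=(all ⊤)   OUT=(all ⊤)
  B1:   IN=(all ⊤)   OUT=(all ⊤)
  B2:   IN=(all ⊤)   OUT={c:-; rest ⊤}
  B3:   IN={c:-; rest ⊤}   OUT={a:+, c:-; rest ⊤}
  B4:   IN={a:+, c:-; rest ⊤}   OUT={a:+, c:-, d:-; rest ⊤}
  B5:   IN={a:+, c:-, d:-; rest ⊤}   OUT={a:+, b:+, c:-, d:-; rest ⊤}
  B6:   IN={a:+, b:+, c:-, d:-; rest ⊤}   OUT={a:+, b:-, c:-; rest ⊤}
  B7:   IN={a:+, b:-, c:-; rest ⊤}   OUT={a:-, b:-, c:-, d:+; rest ⊤}
  B8:   IN={a:-, b:-, c:-, d:+; rest ⊤}   OUT={b:-, c:-, d:+; rest ⊤}
  B9:   IN={b:-, c:-, d:+; rest ⊤}   OUT={a:-, b:-, c:-, d:-; rest ⊤}

Merge at B8: IN[B8] = OUT[B7] = {a: -, b: -, c: -, d: +, e: ⊤, f: ⊤}
Applying B8's transfer function to that IN value gives OUT[B8] (row B8 above).

Answer: {a: ⊤, b: -, c: -, d: +, e: ⊤, f: ⊤}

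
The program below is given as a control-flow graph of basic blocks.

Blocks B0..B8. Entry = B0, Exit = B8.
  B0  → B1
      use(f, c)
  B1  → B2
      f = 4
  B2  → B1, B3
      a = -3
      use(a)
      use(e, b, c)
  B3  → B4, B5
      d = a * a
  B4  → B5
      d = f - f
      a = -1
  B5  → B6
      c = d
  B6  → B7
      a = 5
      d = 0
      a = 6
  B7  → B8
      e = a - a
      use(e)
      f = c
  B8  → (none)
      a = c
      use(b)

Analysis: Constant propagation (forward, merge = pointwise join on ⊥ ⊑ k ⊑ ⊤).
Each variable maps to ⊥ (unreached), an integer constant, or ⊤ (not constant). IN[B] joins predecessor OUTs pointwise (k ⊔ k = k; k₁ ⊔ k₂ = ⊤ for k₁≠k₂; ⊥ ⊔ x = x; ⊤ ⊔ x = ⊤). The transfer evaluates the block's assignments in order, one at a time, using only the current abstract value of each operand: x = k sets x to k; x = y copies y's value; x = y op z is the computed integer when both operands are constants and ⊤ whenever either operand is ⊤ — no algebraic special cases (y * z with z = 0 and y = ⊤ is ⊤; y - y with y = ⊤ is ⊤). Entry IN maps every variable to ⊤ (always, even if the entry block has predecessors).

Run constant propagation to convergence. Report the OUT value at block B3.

Converged values:
  B0:   IN=(all ⊤)   OUT=(all ⊤)
  B1:   IN=(all ⊤)   OUT={f:4; rest ⊤}
  B2:   IN={f:4; rest ⊤}   OUT={a:-3, f:4; rest ⊤}
  B3:   IN={a:-3, f:4; rest ⊤}   OUT={a:-3, d:9, f:4; rest ⊤}
  B4:   IN={a:-3, d:9, f:4; rest ⊤}   OUT={a:-1, d:0, f:4; rest ⊤}
  B5:   IN={f:4; rest ⊤}   OUT={f:4; rest ⊤}
  B6:   IN={f:4; rest ⊤}   OUT={a:6, d:0, f:4; rest ⊤}
  B7:   IN={a:6, d:0, f:4; rest ⊤}   OUT={a:6, d:0, e:0; rest ⊤}
  B8:   IN={a:6, d:0, e:0; rest ⊤}   OUT={d:0, e:0; rest ⊤}

Merge at B3: IN[B3] = OUT[B2] = {a: -3, b: ⊤, c: ⊤, d: ⊤, e: ⊤, f: 4}
Applying B3's transfer function to that IN value gives OUT[B3] (row B3 above).

Answer: {a: -3, b: ⊤, c: ⊤, d: 9, e: ⊤, f: 4}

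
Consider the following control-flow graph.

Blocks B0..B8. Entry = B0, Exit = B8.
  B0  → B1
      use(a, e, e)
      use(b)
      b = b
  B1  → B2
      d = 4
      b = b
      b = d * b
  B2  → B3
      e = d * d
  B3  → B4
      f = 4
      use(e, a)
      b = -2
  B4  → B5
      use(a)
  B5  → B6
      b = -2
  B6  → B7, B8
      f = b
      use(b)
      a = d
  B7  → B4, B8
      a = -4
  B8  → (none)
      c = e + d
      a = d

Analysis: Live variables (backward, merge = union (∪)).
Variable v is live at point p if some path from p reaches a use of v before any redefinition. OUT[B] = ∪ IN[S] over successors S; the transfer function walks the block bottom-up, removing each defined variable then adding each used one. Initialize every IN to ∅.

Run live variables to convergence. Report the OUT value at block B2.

Answer: {a, d, e}

Trace:
Per-block solution:
  B0:   IN={a, b, e}   OUT={a, b}
  B1:   IN={a, b}   OUT={a, d}
  B2:   IN={a, d}   OUT={a, d, e}
  B3:   IN={a, d, e}   OUT={a, d, e}
  B4:   IN={a, d, e}   OUT={d, e}
  B5:   IN={d, e}   OUT={b, d, e}
  B6:   IN={b, d, e}   OUT={d, e}
  B7:   IN={d, e}   OUT={a, d, e}
  B8:   IN={d, e}   OUT={}

Merge at B2: OUT[B2] = IN[B3] = {a, d, e}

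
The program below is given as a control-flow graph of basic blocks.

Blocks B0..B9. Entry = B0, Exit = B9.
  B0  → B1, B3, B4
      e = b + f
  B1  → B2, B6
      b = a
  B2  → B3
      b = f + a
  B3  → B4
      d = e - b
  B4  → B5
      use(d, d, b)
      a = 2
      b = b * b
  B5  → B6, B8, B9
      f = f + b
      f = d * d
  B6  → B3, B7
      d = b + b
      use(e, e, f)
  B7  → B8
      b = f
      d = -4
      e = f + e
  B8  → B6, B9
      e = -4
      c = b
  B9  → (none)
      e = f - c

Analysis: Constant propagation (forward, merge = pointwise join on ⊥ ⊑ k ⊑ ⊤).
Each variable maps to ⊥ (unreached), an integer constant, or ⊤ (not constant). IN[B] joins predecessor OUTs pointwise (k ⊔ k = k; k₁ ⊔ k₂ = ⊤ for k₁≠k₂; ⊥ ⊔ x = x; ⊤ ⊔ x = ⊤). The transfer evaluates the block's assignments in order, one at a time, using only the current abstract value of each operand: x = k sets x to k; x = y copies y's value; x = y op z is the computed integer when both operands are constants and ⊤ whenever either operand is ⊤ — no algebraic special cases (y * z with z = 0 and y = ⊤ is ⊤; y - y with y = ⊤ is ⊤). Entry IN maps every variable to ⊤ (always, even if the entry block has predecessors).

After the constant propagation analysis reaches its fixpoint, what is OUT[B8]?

Converged values:
  B0:  IN=(all ⊤)  OUT=(all ⊤)
  B1:  IN=(all ⊤)  OUT=(all ⊤)
  B2:  IN=(all ⊤)  OUT=(all ⊤)
  B3:  IN=(all ⊤)  OUT=(all ⊤)
  B4:  IN=(all ⊤)  OUT={a:2; rest ⊤}
  B5:  IN={a:2; rest ⊤}  OUT={a:2; rest ⊤}
  B6:  IN=(all ⊤)  OUT=(all ⊤)
  B7:  IN=(all ⊤)  OUT={d:-4; rest ⊤}
  B8:  IN=(all ⊤)  OUT={e:-4; rest ⊤}
  B9:  IN=(all ⊤)  OUT=(all ⊤)

Merge at B8: IN[B8] = OUT[B5] ⊔ OUT[B7] = {a: ⊤, b: ⊤, c: ⊤, d: ⊤, e: ⊤, f: ⊤}
Applying B8's transfer function to that IN value gives OUT[B8] (row B8 above).

Answer: {a: ⊤, b: ⊤, c: ⊤, d: ⊤, e: -4, f: ⊤}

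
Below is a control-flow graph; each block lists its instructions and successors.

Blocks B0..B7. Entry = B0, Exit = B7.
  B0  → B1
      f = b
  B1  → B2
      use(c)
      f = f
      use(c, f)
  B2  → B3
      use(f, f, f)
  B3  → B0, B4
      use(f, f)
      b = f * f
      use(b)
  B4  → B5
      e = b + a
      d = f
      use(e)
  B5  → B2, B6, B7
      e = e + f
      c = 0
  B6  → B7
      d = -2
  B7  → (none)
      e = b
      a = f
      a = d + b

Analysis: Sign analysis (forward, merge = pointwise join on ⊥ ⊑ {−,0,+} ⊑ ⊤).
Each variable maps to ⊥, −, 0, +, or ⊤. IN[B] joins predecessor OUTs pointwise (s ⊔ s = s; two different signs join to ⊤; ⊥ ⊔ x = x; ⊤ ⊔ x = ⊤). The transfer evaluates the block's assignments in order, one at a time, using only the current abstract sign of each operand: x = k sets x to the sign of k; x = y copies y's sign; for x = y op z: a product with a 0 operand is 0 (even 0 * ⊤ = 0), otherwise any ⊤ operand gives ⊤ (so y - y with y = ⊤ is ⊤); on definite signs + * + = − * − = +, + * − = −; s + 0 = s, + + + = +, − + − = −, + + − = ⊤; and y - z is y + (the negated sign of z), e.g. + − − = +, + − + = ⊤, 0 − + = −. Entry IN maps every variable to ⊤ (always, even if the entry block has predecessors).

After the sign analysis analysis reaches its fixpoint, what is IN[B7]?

Answer: {a: ⊤, b: ⊤, c: 0, d: ⊤, e: ⊤, f: ⊤}

Working:
Converged values:
  B0:  IN=(all ⊤)  OUT=(all ⊤)
  B1:  IN=(all ⊤)  OUT=(all ⊤)
  B2:  IN=(all ⊤)  OUT=(all ⊤)
  B3:  IN=(all ⊤)  OUT=(all ⊤)
  B4:  IN=(all ⊤)  OUT=(all ⊤)
  B5:  IN=(all ⊤)  OUT={c:0; rest ⊤}
  B6:  IN={c:0; rest ⊤}  OUT={c:0, d:-; rest ⊤}
  B7:  IN={c:0; rest ⊤}  OUT={c:0; rest ⊤}

Merge at B7: IN[B7] = OUT[B5] ⊔ OUT[B6] = {a: ⊤, b: ⊤, c: 0, d: ⊤, e: ⊤, f: ⊤}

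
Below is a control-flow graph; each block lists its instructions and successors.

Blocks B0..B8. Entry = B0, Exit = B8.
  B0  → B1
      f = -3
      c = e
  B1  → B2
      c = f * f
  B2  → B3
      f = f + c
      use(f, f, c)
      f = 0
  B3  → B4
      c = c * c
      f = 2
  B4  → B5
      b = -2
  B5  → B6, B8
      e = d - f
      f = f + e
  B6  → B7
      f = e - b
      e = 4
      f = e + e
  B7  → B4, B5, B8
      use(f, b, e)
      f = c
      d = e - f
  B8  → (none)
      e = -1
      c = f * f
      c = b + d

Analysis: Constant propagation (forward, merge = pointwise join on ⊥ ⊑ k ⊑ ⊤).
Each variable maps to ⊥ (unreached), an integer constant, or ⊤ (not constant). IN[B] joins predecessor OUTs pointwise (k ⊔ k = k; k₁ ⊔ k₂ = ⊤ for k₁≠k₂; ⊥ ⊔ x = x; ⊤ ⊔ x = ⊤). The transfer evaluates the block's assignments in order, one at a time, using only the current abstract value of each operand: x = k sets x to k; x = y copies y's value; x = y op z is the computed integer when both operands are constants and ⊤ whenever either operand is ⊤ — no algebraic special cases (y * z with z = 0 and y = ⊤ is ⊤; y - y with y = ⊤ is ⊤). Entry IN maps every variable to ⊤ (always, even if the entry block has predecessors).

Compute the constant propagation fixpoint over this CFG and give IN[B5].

Per-block solution:
  B0: | IN=(all ⊤) | OUT={f:-3; rest ⊤}
  B1: | IN={f:-3; rest ⊤} | OUT={c:9, f:-3; rest ⊤}
  B2: | IN={c:9, f:-3; rest ⊤} | OUT={c:9, f:0; rest ⊤}
  B3: | IN={c:9, f:0; rest ⊤} | OUT={c:81, f:2; rest ⊤}
  B4: | IN={c:81; rest ⊤} | OUT={b:-2, c:81; rest ⊤}
  B5: | IN={b:-2, c:81; rest ⊤} | OUT={b:-2, c:81; rest ⊤}
  B6: | IN={b:-2, c:81; rest ⊤} | OUT={b:-2, c:81, e:4, f:8; rest ⊤}
  B7: | IN={b:-2, c:81, e:4, f:8; rest ⊤} | OUT={b:-2, c:81, d:-77, e:4, f:81; rest ⊤}
  B8: | IN={b:-2, c:81; rest ⊤} | OUT={b:-2, e:-1; rest ⊤}

Merge at B5: IN[B5] = OUT[B4] ⊔ OUT[B7] = {a: ⊤, b: -2, c: 81, d: ⊤, e: ⊤, f: ⊤}

Answer: {a: ⊤, b: -2, c: 81, d: ⊤, e: ⊤, f: ⊤}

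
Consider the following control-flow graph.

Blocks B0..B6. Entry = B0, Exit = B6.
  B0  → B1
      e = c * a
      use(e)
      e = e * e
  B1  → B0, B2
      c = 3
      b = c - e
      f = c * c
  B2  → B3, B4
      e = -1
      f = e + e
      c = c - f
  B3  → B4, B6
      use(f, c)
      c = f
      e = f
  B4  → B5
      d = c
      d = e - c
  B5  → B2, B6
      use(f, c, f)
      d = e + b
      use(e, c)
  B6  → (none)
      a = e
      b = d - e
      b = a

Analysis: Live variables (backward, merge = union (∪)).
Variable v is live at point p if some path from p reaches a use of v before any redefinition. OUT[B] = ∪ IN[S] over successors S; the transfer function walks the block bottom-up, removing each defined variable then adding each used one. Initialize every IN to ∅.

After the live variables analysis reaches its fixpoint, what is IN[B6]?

Converged values:
  B0:   IN={a, c, d}   OUT={a, d, e}
  B1:   IN={a, d, e}   OUT={a, b, c, d}
  B2:   IN={b, c, d}   OUT={b, c, d, e, f}
  B3:   IN={b, c, d, f}   OUT={b, c, d, e, f}
  B4:   IN={b, c, e, f}   OUT={b, c, e, f}
  B5:   IN={b, c, e, f}   OUT={b, c, d, e}
  B6:   IN={d, e}   OUT={}

B6 is the boundary node: OUT[B6] = {}
Applying B6's transfer function to that OUT value gives IN[B6] (row B6 above).

Answer: {d, e}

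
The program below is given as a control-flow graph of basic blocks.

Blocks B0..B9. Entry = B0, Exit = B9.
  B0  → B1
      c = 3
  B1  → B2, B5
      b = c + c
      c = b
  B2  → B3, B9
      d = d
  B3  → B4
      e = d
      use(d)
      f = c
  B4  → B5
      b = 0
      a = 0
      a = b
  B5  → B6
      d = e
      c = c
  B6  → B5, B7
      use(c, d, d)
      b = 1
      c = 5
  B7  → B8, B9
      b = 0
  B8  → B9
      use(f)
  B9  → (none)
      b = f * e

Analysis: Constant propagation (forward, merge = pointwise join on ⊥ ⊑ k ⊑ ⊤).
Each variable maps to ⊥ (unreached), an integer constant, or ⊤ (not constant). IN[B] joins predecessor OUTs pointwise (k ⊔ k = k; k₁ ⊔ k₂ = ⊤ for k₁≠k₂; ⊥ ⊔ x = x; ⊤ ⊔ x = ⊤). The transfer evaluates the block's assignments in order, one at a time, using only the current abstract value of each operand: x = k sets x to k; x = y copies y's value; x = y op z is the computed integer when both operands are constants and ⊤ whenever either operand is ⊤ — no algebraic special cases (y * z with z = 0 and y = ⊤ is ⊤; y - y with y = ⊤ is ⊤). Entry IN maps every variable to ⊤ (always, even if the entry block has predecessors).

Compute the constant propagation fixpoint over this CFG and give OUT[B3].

Converged values:
  B0:   IN=(all ⊤)   OUT={c:3; rest ⊤}
  B1:   IN={c:3; rest ⊤}   OUT={b:6, c:6; rest ⊤}
  B2:   IN={b:6, c:6; rest ⊤}   OUT={b:6, c:6; rest ⊤}
  B3:   IN={b:6, c:6; rest ⊤}   OUT={b:6, c:6, f:6; rest ⊤}
  B4:   IN={b:6, c:6, f:6; rest ⊤}   OUT={a:0, b:0, c:6, f:6; rest ⊤}
  B5:   IN=(all ⊤)   OUT=(all ⊤)
  B6:   IN=(all ⊤)   OUT={b:1, c:5; rest ⊤}
  B7:   IN={b:1, c:5; rest ⊤}   OUT={b:0, c:5; rest ⊤}
  B8:   IN={b:0, c:5; rest ⊤}   OUT={b:0, c:5; rest ⊤}
  B9:   IN=(all ⊤)   OUT=(all ⊤)

Merge at B3: IN[B3] = OUT[B2] = {a: ⊤, b: 6, c: 6, d: ⊤, e: ⊤, f: ⊤}
Applying B3's transfer function to that IN value gives OUT[B3] (row B3 above).

Answer: {a: ⊤, b: 6, c: 6, d: ⊤, e: ⊤, f: 6}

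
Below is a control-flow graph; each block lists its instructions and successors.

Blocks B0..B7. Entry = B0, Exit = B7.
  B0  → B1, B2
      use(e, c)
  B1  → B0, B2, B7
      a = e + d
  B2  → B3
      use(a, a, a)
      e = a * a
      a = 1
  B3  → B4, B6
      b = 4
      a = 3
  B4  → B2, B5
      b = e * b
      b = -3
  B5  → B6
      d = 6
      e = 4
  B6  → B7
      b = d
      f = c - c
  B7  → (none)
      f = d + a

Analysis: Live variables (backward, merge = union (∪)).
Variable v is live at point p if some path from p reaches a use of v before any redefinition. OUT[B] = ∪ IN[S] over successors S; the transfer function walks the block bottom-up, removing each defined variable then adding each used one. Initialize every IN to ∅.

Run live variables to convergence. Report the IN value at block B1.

Converged values:
  B0:  IN={a, c, d, e}  OUT={a, c, d, e}
  B1:  IN={c, d, e}  OUT={a, c, d, e}
  B2:  IN={a, c, d}  OUT={c, d, e}
  B3:  IN={c, d, e}  OUT={a, b, c, d, e}
  B4:  IN={a, b, c, d, e}  OUT={a, c, d}
  B5:  IN={a, c}  OUT={a, c, d}
  B6:  IN={a, c, d}  OUT={a, d}
  B7:  IN={a, d}  OUT={}

Merge at B1: OUT[B1] = IN[B0] ⊔ IN[B2] ⊔ IN[B7] = {a, c, d, e}
Applying B1's transfer function to that OUT value gives IN[B1] (row B1 above).

Answer: {c, d, e}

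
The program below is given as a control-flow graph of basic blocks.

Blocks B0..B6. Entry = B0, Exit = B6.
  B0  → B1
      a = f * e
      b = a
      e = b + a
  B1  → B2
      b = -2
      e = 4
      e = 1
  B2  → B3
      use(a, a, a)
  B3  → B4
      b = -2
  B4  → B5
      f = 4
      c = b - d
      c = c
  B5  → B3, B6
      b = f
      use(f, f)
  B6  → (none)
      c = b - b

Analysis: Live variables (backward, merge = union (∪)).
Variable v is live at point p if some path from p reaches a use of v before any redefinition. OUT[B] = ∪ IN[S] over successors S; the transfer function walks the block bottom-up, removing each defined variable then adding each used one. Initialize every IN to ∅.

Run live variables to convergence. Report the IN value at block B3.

Converged values:
  B0:  IN={d, e, f}  OUT={a, d}
  B1:  IN={a, d}  OUT={a, d}
  B2:  IN={a, d}  OUT={d}
  B3:  IN={d}  OUT={b, d}
  B4:  IN={b, d}  OUT={d, f}
  B5:  IN={d, f}  OUT={b, d}
  B6:  IN={b}  OUT={}

Merge at B3: OUT[B3] = IN[B4] = {b, d}
Applying B3's transfer function to that OUT value gives IN[B3] (row B3 above).

Answer: {d}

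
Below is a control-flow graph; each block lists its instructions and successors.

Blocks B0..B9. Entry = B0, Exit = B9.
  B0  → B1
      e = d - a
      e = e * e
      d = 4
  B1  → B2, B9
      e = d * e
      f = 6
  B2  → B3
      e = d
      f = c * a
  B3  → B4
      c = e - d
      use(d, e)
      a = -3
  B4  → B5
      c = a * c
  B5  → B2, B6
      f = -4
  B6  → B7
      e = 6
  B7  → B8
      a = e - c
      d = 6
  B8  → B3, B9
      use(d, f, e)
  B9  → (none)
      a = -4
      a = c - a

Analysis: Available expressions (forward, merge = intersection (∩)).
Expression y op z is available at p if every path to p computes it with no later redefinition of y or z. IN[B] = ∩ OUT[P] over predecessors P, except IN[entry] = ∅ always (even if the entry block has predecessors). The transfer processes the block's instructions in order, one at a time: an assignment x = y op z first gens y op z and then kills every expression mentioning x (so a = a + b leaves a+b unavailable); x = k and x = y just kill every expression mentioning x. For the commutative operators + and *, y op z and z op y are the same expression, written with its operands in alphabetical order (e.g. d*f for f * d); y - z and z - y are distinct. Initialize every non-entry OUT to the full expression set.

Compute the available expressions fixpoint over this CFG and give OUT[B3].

Per-block solution:
  B0: | IN={} | OUT={}
  B1: | IN={} | OUT={}
  B2: | IN={} | OUT={a*c}
  B3: | IN={} | OUT={e-d}
  B4: | IN={e-d} | OUT={e-d}
  B5: | IN={e-d} | OUT={e-d}
  B6: | IN={e-d} | OUT={}
  B7: | IN={} | OUT={e-c}
  B8: | IN={e-c} | OUT={e-c}
  B9: | IN={} | OUT={}

Merge at B3: IN[B3] = OUT[B2] ∩ OUT[B8] = {}
Applying B3's transfer function to that IN value gives OUT[B3] (row B3 above).

Answer: {e-d}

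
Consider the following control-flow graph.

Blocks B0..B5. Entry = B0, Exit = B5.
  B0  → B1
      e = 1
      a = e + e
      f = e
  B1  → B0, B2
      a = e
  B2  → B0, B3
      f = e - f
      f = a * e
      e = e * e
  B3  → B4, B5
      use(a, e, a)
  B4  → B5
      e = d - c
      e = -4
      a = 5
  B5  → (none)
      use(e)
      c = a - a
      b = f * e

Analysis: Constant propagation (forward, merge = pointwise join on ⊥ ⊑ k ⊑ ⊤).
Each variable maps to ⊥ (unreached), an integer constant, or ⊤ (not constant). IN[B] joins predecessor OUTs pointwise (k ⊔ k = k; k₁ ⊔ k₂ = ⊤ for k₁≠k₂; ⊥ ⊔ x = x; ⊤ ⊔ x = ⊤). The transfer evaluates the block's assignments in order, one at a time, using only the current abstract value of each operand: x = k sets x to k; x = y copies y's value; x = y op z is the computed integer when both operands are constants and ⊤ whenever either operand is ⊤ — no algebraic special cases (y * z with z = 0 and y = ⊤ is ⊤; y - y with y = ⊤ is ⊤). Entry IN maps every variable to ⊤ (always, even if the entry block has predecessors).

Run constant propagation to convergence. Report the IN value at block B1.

Answer: {a: 2, b: ⊤, c: ⊤, d: ⊤, e: 1, f: 1}

Derivation:
Fixpoint table:
  B0:  IN=(all ⊤)  OUT={a:2, e:1, f:1; rest ⊤}
  B1:  IN={a:2, e:1, f:1; rest ⊤}  OUT={a:1, e:1, f:1; rest ⊤}
  B2:  IN={a:1, e:1, f:1; rest ⊤}  OUT={a:1, e:1, f:1; rest ⊤}
  B3:  IN={a:1, e:1, f:1; rest ⊤}  OUT={a:1, e:1, f:1; rest ⊤}
  B4:  IN={a:1, e:1, f:1; rest ⊤}  OUT={a:5, e:-4, f:1; rest ⊤}
  B5:  IN={f:1; rest ⊤}  OUT={f:1; rest ⊤}

Merge at B1: IN[B1] = OUT[B0] = {a: 2, b: ⊤, c: ⊤, d: ⊤, e: 1, f: 1}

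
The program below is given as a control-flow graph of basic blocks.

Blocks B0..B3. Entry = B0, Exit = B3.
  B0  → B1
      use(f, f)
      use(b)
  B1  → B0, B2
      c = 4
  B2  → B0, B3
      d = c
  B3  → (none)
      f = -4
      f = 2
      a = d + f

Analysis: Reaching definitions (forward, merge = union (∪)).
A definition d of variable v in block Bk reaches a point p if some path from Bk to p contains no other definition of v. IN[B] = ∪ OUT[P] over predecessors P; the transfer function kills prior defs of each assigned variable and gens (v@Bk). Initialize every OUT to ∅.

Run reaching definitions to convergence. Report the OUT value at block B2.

Fixpoint table:
  B0:   IN={c@B1, d@B2}   OUT={c@B1, d@B2}
  B1:   IN={c@B1, d@B2}   OUT={c@B1, d@B2}
  B2:   IN={c@B1, d@B2}   OUT={c@B1, d@B2}
  B3:   IN={c@B1, d@B2}   OUT={a@B3, c@B1, d@B2, f@B3}

Merge at B2: IN[B2] = OUT[B1] = {c@B1, d@B2}
Applying B2's transfer function to that IN value gives OUT[B2] (row B2 above).

Answer: {c@B1, d@B2}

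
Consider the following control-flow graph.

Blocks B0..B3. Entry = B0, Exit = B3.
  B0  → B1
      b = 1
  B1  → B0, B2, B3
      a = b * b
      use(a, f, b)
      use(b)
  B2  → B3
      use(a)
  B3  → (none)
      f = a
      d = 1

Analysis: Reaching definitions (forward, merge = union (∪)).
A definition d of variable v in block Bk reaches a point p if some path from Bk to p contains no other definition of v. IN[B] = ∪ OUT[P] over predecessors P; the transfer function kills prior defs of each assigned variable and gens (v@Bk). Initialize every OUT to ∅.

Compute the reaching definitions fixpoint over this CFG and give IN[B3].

Answer: {a@B1, b@B0}

Trace:
Converged values:
  B0:   IN={a@B1, b@B0}   OUT={a@B1, b@B0}
  B1:   IN={a@B1, b@B0}   OUT={a@B1, b@B0}
  B2:   IN={a@B1, b@B0}   OUT={a@B1, b@B0}
  B3:   IN={a@B1, b@B0}   OUT={a@B1, b@B0, d@B3, f@B3}

Merge at B3: IN[B3] = OUT[B1] ⊔ OUT[B2] = {a@B1, b@B0}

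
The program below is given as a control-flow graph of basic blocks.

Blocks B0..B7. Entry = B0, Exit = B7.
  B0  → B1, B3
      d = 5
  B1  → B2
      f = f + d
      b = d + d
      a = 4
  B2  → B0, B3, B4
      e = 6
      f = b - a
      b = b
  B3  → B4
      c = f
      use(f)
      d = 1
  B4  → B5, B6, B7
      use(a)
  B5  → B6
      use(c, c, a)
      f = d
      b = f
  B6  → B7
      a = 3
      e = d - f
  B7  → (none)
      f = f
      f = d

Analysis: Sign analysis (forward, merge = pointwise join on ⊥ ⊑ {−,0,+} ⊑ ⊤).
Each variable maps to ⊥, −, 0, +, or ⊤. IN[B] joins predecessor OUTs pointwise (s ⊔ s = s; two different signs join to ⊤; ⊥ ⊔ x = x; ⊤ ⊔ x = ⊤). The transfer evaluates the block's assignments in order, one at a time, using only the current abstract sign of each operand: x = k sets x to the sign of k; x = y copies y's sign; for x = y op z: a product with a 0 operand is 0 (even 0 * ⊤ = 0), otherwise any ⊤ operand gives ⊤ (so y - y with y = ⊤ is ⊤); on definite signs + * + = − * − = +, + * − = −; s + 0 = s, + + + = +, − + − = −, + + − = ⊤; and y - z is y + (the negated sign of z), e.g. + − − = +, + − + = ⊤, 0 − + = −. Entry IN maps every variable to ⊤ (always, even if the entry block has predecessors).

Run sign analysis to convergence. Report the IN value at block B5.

Converged values:
  B0: | IN=(all ⊤) | OUT={d:+; rest ⊤}
  B1: | IN={d:+; rest ⊤} | OUT={a:+, b:+, d:+; rest ⊤}
  B2: | IN={a:+, b:+, d:+; rest ⊤} | OUT={a:+, b:+, d:+, e:+; rest ⊤}
  B3: | IN={d:+; rest ⊤} | OUT={d:+; rest ⊤}
  B4: | IN={d:+; rest ⊤} | OUT={d:+; rest ⊤}
  B5: | IN={d:+; rest ⊤} | OUT={b:+, d:+, f:+; rest ⊤}
  B6: | IN={d:+; rest ⊤} | OUT={a:+, d:+; rest ⊤}
  B7: | IN={d:+; rest ⊤} | OUT={d:+, f:+; rest ⊤}

Merge at B5: IN[B5] = OUT[B4] = {a: ⊤, b: ⊤, c: ⊤, d: +, e: ⊤, f: ⊤}

Answer: {a: ⊤, b: ⊤, c: ⊤, d: +, e: ⊤, f: ⊤}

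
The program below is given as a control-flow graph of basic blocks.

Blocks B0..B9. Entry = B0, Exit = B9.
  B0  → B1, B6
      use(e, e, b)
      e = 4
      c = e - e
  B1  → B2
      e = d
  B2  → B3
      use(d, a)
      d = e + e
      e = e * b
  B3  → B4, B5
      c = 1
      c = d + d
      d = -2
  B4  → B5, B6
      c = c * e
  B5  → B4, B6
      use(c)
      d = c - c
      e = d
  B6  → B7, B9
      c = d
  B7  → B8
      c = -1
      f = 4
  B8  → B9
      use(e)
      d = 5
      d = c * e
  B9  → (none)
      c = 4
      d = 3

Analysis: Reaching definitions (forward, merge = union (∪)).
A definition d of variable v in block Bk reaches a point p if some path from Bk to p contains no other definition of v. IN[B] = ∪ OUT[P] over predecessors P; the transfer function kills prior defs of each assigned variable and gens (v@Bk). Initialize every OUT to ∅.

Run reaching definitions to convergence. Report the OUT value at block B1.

Answer: {c@B0, e@B1}

Working:
Fixpoint table:
  B0:   IN={}   OUT={c@B0, e@B0}
  B1:   IN={c@B0, e@B0}   OUT={c@B0, e@B1}
  B2:   IN={c@B0, e@B1}   OUT={c@B0, d@B2, e@B2}
  B3:   IN={c@B0, d@B2, e@B2}   OUT={c@B3, d@B3, e@B2}
  B4:   IN={c@B3, c@B4, d@B3, d@B5, e@B2, e@B5}   OUT={c@B4, d@B3, d@B5, e@B2, e@B5}
  B5:   IN={c@B3, c@B4, d@B3, d@B5, e@B2, e@B5}   OUT={c@B3, c@B4, d@B5, e@B5}
  B6:   IN={c@B0, c@B3, c@B4, d@B3, d@B5, e@B0, e@B2, e@B5}   OUT={c@B6, d@B3, d@B5, e@B0, e@B2, e@B5}
  B7:   IN={c@B6, d@B3, d@B5, e@B0, e@B2, e@B5}   OUT={c@B7, d@B3, d@B5, e@B0, e@B2, e@B5, f@B7}
  B8:   IN={c@B7, d@B3, d@B5, e@B0, e@B2, e@B5, f@B7}   OUT={c@B7, d@B8, e@B0, e@B2, e@B5, f@B7}
  B9:   IN={c@B6, c@B7, d@B3, d@B5, d@B8, e@B0, e@B2, e@B5, f@B7}   OUT={c@B9, d@B9, e@B0, e@B2, e@B5, f@B7}

Merge at B1: IN[B1] = OUT[B0] = {c@B0, e@B0}
Applying B1's transfer function to that IN value gives OUT[B1] (row B1 above).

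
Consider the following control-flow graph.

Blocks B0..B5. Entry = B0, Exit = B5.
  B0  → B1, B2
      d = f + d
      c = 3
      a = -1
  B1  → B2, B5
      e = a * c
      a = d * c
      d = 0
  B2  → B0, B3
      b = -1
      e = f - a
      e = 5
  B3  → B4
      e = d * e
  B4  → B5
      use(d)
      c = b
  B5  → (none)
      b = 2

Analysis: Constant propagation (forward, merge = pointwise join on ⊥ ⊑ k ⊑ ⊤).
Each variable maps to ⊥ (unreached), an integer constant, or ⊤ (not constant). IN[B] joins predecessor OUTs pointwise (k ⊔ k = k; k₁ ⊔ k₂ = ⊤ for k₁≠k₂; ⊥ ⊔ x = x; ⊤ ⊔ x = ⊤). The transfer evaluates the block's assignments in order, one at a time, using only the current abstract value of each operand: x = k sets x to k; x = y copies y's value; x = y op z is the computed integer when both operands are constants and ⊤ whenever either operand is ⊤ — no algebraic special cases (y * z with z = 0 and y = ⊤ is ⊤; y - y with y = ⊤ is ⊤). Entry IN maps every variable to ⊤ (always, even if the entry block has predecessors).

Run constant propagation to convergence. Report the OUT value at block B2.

Fixpoint table:
  B0: | IN=(all ⊤) | OUT={a:-1, c:3; rest ⊤}
  B1: | IN={a:-1, c:3; rest ⊤} | OUT={c:3, d:0, e:-3; rest ⊤}
  B2: | IN={c:3; rest ⊤} | OUT={b:-1, c:3, e:5; rest ⊤}
  B3: | IN={b:-1, c:3, e:5; rest ⊤} | OUT={b:-1, c:3; rest ⊤}
  B4: | IN={b:-1, c:3; rest ⊤} | OUT={b:-1, c:-1; rest ⊤}
  B5: | IN=(all ⊤) | OUT={b:2; rest ⊤}

Merge at B2: IN[B2] = OUT[B0] ⊔ OUT[B1] = {a: ⊤, b: ⊤, c: 3, d: ⊤, e: ⊤, f: ⊤}
Applying B2's transfer function to that IN value gives OUT[B2] (row B2 above).

Answer: {a: ⊤, b: -1, c: 3, d: ⊤, e: 5, f: ⊤}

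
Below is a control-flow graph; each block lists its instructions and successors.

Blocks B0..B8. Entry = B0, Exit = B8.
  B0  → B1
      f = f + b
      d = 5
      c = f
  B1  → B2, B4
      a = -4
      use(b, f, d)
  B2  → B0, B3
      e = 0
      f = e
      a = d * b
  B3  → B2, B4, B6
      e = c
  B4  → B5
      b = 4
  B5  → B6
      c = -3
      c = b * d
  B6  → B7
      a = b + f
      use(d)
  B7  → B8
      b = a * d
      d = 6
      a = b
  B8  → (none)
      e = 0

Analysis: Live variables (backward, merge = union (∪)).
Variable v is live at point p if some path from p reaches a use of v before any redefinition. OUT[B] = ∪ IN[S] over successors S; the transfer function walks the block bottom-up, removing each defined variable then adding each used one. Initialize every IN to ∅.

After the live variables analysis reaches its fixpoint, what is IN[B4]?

Answer: {d, f}

Derivation:
Converged values:
  B0:   IN={b, f}   OUT={b, c, d, f}
  B1:   IN={b, c, d, f}   OUT={b, c, d, f}
  B2:   IN={b, c, d}   OUT={b, c, d, f}
  B3:   IN={b, c, d, f}   OUT={b, c, d, f}
  B4:   IN={d, f}   OUT={b, d, f}
  B5:   IN={b, d, f}   OUT={b, d, f}
  B6:   IN={b, d, f}   OUT={a, d}
  B7:   IN={a, d}   OUT={}
  B8:   IN={}   OUT={}

Merge at B4: OUT[B4] = IN[B5] = {b, d, f}
Applying B4's transfer function to that OUT value gives IN[B4] (row B4 above).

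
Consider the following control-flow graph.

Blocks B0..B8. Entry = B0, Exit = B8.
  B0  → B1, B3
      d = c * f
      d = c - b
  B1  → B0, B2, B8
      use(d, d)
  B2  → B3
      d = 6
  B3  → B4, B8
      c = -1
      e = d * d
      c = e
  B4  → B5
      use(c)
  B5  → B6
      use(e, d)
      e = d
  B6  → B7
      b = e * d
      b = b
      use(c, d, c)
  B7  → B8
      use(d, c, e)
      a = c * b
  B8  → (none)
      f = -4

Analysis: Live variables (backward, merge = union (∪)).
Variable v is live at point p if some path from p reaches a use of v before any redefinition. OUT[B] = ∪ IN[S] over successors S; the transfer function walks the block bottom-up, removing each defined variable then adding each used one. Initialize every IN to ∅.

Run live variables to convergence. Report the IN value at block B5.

Per-block solution:
  B0:   IN={b, c, f}   OUT={b, c, d, f}
  B1:   IN={b, c, d, f}   OUT={b, c, f}
  B2:   IN={}   OUT={d}
  B3:   IN={d}   OUT={c, d, e}
  B4:   IN={c, d, e}   OUT={c, d, e}
  B5:   IN={c, d, e}   OUT={c, d, e}
  B6:   IN={c, d, e}   OUT={b, c, d, e}
  B7:   IN={b, c, d, e}   OUT={}
  B8:   IN={}   OUT={}

Merge at B5: OUT[B5] = IN[B6] = {c, d, e}
Applying B5's transfer function to that OUT value gives IN[B5] (row B5 above).

Answer: {c, d, e}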